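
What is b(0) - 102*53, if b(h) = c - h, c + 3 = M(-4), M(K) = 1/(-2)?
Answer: -10819/2 ≈ -5409.5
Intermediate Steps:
M(K) = -½
c = -7/2 (c = -3 - ½ = -7/2 ≈ -3.5000)
b(h) = -7/2 - h
b(0) - 102*53 = (-7/2 - 1*0) - 102*53 = (-7/2 + 0) - 5406 = -7/2 - 5406 = -10819/2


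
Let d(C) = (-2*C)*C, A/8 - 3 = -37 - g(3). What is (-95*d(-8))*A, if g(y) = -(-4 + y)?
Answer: -3404800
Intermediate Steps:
g(y) = 4 - y
A = -280 (A = 24 + 8*(-37 - (4 - 1*3)) = 24 + 8*(-37 - (4 - 3)) = 24 + 8*(-37 - 1*1) = 24 + 8*(-37 - 1) = 24 + 8*(-38) = 24 - 304 = -280)
d(C) = -2*C²
(-95*d(-8))*A = -(-190)*(-8)²*(-280) = -(-190)*64*(-280) = -95*(-128)*(-280) = 12160*(-280) = -3404800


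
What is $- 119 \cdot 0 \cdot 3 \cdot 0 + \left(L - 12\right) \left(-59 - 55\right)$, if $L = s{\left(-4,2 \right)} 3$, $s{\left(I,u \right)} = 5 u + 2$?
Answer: $-2736$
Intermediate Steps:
$s{\left(I,u \right)} = 2 + 5 u$
$L = 36$ ($L = \left(2 + 5 \cdot 2\right) 3 = \left(2 + 10\right) 3 = 12 \cdot 3 = 36$)
$- 119 \cdot 0 \cdot 3 \cdot 0 + \left(L - 12\right) \left(-59 - 55\right) = - 119 \cdot 0 \cdot 3 \cdot 0 + \left(36 - 12\right) \left(-59 - 55\right) = - 119 \cdot 0 \cdot 0 + 24 \left(-114\right) = \left(-119\right) 0 - 2736 = 0 - 2736 = -2736$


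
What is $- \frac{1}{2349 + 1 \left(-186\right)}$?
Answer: $- \frac{1}{2163} \approx -0.00046232$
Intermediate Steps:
$- \frac{1}{2349 + 1 \left(-186\right)} = - \frac{1}{2349 - 186} = - \frac{1}{2163}$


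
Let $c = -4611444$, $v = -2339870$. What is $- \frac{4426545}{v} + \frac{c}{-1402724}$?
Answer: $\frac{849970019043}{164109590294} \approx 5.1793$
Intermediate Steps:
$- \frac{4426545}{v} + \frac{c}{-1402724} = - \frac{4426545}{-2339870} - \frac{4611444}{-1402724} = \left(-4426545\right) \left(- \frac{1}{2339870}\right) - - \frac{1152861}{350681} = \frac{885309}{467974} + \frac{1152861}{350681} = \frac{849970019043}{164109590294}$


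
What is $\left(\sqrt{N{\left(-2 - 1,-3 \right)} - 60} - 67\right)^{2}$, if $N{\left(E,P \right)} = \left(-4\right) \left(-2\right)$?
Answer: $4437 - 268 i \sqrt{13} \approx 4437.0 - 966.29 i$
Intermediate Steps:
$N{\left(E,P \right)} = 8$
$\left(\sqrt{N{\left(-2 - 1,-3 \right)} - 60} - 67\right)^{2} = \left(\sqrt{8 - 60} - 67\right)^{2} = \left(\sqrt{-52} - 67\right)^{2} = \left(2 i \sqrt{13} - 67\right)^{2} = \left(-67 + 2 i \sqrt{13}\right)^{2}$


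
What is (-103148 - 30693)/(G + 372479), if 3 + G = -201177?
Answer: -133841/171299 ≈ -0.78133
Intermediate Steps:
G = -201180 (G = -3 - 201177 = -201180)
(-103148 - 30693)/(G + 372479) = (-103148 - 30693)/(-201180 + 372479) = -133841/171299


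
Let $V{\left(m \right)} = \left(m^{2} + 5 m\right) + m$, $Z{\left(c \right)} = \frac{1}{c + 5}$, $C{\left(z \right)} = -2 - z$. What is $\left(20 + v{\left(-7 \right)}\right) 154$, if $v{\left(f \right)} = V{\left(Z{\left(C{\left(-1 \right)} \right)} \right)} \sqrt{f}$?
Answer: $3080 + \frac{1925 i \sqrt{7}}{8} \approx 3080.0 + 636.63 i$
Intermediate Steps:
$Z{\left(c \right)} = \frac{1}{5 + c}$
$V{\left(m \right)} = m^{2} + 6 m$
$v{\left(f \right)} = \frac{25 \sqrt{f}}{16}$ ($v{\left(f \right)} = \frac{6 + \frac{1}{5 - 1}}{5 - 1} \sqrt{f} = \frac{6 + \frac{1}{4}}{4} \sqrt{f} = \frac{1}{4} \cdot \frac{25}{4} \sqrt{f} = \frac{25 \sqrt{f}}{16}$)
$\left(20 + v{\left(-7 \right)}\right) 154 = \left(20 + \frac{25 \sqrt{-7}}{16}\right) 154 = \left(20 + \frac{25 i \sqrt{7}}{16}\right) 154 = 3080 + \frac{1925 i \sqrt{7}}{8}$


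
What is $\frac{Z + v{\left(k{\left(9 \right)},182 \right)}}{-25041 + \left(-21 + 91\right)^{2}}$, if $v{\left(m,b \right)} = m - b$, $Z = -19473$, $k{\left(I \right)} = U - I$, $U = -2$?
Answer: $\frac{19666}{20141} \approx 0.97642$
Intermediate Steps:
$k{\left(I \right)} = -2 - I$
$\frac{Z + v{\left(k{\left(9 \right)},182 \right)}}{-25041 + \left(-21 + 91\right)^{2}} = \frac{-19473 - 193}{-25041 + \left(-21 + 91\right)^{2}} = \frac{-19473 - 193}{-25041 + 70^{2}} = \frac{-19473 - 193}{-25041 + 4900} = \frac{-19473 - 193}{-20141} = \left(-19666\right) \left(- \frac{1}{20141}\right) = \frac{19666}{20141}$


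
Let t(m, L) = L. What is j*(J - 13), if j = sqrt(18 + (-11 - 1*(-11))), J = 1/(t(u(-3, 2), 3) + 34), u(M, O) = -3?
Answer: -1440*sqrt(2)/37 ≈ -55.040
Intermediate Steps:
J = 1/37 (J = 1/(3 + 34) = 1/37 ≈ 0.027027)
j = 3*sqrt(2) (j = sqrt(18 + (-11 + 11)) = sqrt(18 + 0) = sqrt(18) = 3*sqrt(2) ≈ 4.2426)
j*(J - 13) = (3*sqrt(2))*(1/37 - 13) = (3*sqrt(2))*(-480/37) = -1440*sqrt(2)/37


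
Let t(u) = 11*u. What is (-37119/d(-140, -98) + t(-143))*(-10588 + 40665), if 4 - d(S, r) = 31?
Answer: -53657368/9 ≈ -5.9619e+6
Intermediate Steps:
d(S, r) = -27 (d(S, r) = 4 - 1*31 = 4 - 31 = -27)
(-37119/d(-140, -98) + t(-143))*(-10588 + 40665) = (-37119/(-27) + 11*(-143))*(-10588 + 40665) = (-37119*(-1/27) - 1573)*30077 = (12373/9 - 1573)*30077 = -1784/9*30077 = -53657368/9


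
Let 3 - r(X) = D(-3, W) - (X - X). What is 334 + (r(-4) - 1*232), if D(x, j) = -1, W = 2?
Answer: 106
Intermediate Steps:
r(X) = 4 (r(X) = 3 - (-1 - (X - X)) = 3 - (-1 - 1*0) = 3 - (-1 + 0) = 3 - 1*(-1) = 3 + 1 = 4)
334 + (r(-4) - 1*232) = 334 + (4 - 1*232) = 334 + (4 - 232) = 334 - 228 = 106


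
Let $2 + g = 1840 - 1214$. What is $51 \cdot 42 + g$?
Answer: $2766$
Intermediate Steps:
$g = 624$ ($g = -2 + \left(1840 - 1214\right) = -2 + 626 = 624$)
$51 \cdot 42 + g = 51 \cdot 42 + 624 = 2142 + 624 = 2766$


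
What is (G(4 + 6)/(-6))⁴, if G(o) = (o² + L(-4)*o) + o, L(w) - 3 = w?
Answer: 6250000/81 ≈ 77161.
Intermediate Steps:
L(w) = 3 + w
G(o) = o² (G(o) = (o² + (3 - 4)*o) + o = (o² - o) + o = o²)
(G(4 + 6)/(-6))⁴ = ((4 + 6)²/(-6))⁴ = (10²*(-⅙))⁴ = (100*(-⅙))⁴ = (-50/3)⁴ = 6250000/81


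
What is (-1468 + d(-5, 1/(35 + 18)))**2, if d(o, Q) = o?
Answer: 2169729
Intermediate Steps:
(-1468 + d(-5, 1/(35 + 18)))**2 = (-1468 - 5)**2 = (-1473)**2 = 2169729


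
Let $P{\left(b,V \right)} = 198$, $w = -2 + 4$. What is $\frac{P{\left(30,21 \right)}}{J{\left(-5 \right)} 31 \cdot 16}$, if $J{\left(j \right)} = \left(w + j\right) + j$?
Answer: $- \frac{99}{1984} \approx -0.049899$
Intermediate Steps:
$w = 2$
$J{\left(j \right)} = 2 + 2 j$ ($J{\left(j \right)} = \left(2 + j\right) + j = 2 + 2 j$)
$\frac{P{\left(30,21 \right)}}{J{\left(-5 \right)} 31 \cdot 16} = \frac{198}{\left(2 + 2 \left(-5\right)\right) 31 \cdot 16} = \frac{198}{\left(2 - 10\right) 31 \cdot 16} = \frac{198}{\left(-8\right) 31 \cdot 16} = \frac{198}{\left(-248\right) 16} = \frac{198}{-3968} = 198 \left(- \frac{1}{3968}\right) = - \frac{99}{1984}$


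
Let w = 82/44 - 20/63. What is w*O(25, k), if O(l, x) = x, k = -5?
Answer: -10715/1386 ≈ -7.7309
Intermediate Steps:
w = 2143/1386 (w = 82*(1/44) - 20*1/63 = 41/22 - 20/63 = 2143/1386 ≈ 1.5462)
w*O(25, k) = (2143/1386)*(-5) = -10715/1386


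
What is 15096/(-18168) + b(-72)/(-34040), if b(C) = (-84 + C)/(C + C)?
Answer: -256943761/309219360 ≈ -0.83094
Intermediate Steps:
b(C) = (-84 + C)/(2*C) (b(C) = (-84 + C)/((2*C)) = (-84 + C)*(1/(2*C)) = (-84 + C)/(2*C))
15096/(-18168) + b(-72)/(-34040) = 15096/(-18168) + ((½)*(-84 - 72)/(-72))/(-34040) = 15096*(-1/18168) + ((½)*(-1/72)*(-156))*(-1/34040) = -629/757 + (13/12)*(-1/34040) = -629/757 - 13/408480 = -256943761/309219360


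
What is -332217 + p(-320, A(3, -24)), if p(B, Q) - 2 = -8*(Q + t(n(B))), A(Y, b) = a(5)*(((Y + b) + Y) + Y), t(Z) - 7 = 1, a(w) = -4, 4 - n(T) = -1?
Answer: -332759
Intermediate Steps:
n(T) = 5 (n(T) = 4 - 1*(-1) = 4 + 1 = 5)
t(Z) = 8 (t(Z) = 7 + 1 = 8)
A(Y, b) = -12*Y - 4*b (A(Y, b) = -4*(((Y + b) + Y) + Y) = -4*((b + 2*Y) + Y) = -4*(b + 3*Y) = -12*Y - 4*b)
p(B, Q) = -62 - 8*Q (p(B, Q) = 2 - 8*(Q + 8) = 2 - 8*(8 + Q) = 2 + (-64 - 8*Q) = -62 - 8*Q)
-332217 + p(-320, A(3, -24)) = -332217 + (-62 - 8*(-12*3 - 4*(-24))) = -332217 + (-62 - 8*(-36 + 96)) = -332217 + (-62 - 8*60) = -332217 + (-62 - 480) = -332217 - 542 = -332759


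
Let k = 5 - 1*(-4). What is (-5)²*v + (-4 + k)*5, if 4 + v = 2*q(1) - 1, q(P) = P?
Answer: -50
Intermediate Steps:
k = 9 (k = 5 + 4 = 9)
v = -3 (v = -4 + (2*1 - 1) = -4 + (2 - 1) = -4 + 1 = -3)
(-5)²*v + (-4 + k)*5 = (-5)²*(-3) + (-4 + 9)*5 = 25*(-3) + 5*5 = -75 + 25 = -50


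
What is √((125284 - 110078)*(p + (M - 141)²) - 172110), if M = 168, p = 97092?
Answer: 8*√23238969 ≈ 38565.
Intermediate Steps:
√((125284 - 110078)*(p + (M - 141)²) - 172110) = √((125284 - 110078)*(97092 + (168 - 141)²) - 172110) = √(15206*(97092 + 27²) - 172110) = √(15206*(97092 + 729) - 172110) = √(15206*97821 - 172110) = √(1487466126 - 172110) = √1487294016 = 8*√23238969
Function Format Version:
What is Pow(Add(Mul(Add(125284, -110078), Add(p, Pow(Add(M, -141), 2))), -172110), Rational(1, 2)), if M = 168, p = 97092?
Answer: Mul(8, Pow(23238969, Rational(1, 2))) ≈ 38565.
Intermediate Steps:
Pow(Add(Mul(Add(125284, -110078), Add(p, Pow(Add(M, -141), 2))), -172110), Rational(1, 2)) = Pow(Add(Mul(Add(125284, -110078), Add(97092, Pow(Add(168, -141), 2))), -172110), Rational(1, 2)) = Pow(Add(Mul(15206, Add(97092, Pow(27, 2))), -172110), Rational(1, 2)) = Pow(Add(Mul(15206, Add(97092, 729)), -172110), Rational(1, 2)) = Pow(Add(Mul(15206, 97821), -172110), Rational(1, 2)) = Pow(Add(1487466126, -172110), Rational(1, 2)) = Pow(1487294016, Rational(1, 2)) = Mul(8, Pow(23238969, Rational(1, 2)))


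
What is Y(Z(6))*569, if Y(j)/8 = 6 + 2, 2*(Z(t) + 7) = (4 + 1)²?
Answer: 36416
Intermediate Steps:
Z(t) = 11/2 (Z(t) = -7 + (4 + 1)²/2 = -7 + (½)*5² = -7 + (½)*25 = -7 + 25/2 = 11/2)
Y(j) = 64 (Y(j) = 8*(6 + 2) = 8*8 = 64)
Y(Z(6))*569 = 64*569 = 36416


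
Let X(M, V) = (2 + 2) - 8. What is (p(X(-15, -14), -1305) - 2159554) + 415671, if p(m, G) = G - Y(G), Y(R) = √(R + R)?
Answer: -1745188 - 3*I*√290 ≈ -1.7452e+6 - 51.088*I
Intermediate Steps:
Y(R) = √2*√R (Y(R) = √(2*R) = √2*√R)
X(M, V) = -4 (X(M, V) = 4 - 8 = -4)
p(m, G) = G - √2*√G
(p(X(-15, -14), -1305) - 2159554) + 415671 = ((-1305 - √2*√(-1305)) - 2159554) + 415671 = ((-1305 - √2*3*I*√145) - 2159554) + 415671 = ((-1305 - 3*I*√290) - 2159554) + 415671 = (-2160859 - 3*I*√290) + 415671 = -1745188 - 3*I*√290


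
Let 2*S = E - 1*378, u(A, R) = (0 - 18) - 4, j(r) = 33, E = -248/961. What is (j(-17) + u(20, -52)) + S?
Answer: -5522/31 ≈ -178.13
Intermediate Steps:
E = -8/31 (E = -248*1/961 = -8/31 ≈ -0.25806)
u(A, R) = -22 (u(A, R) = -18 - 4 = -22)
S = -5863/31 (S = (-8/31 - 1*378)/2 = (-8/31 - 378)/2 = (1/2)*(-11726/31) = -5863/31 ≈ -189.13)
(j(-17) + u(20, -52)) + S = (33 - 22) - 5863/31 = 11 - 5863/31 = -5522/31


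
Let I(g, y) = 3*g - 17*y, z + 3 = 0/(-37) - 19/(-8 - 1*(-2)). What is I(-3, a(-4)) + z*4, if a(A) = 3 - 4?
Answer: 26/3 ≈ 8.6667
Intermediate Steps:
a(A) = -1
z = 1/6 (z = -3 + (0/(-37) - 19/(-8 - 1*(-2))) = -3 + (0*(-1/37) - 19/(-8 + 2)) = -3 + (0 - 19/(-6)) = -3 + (0 - 19*(-1/6)) = -3 + (0 + 19/6) = -3 + 19/6 = 1/6 ≈ 0.16667)
I(g, y) = -17*y + 3*g
I(-3, a(-4)) + z*4 = (-17*(-1) + 3*(-3)) + (1/6)*4 = (17 - 9) + 2/3 = 8 + 2/3 = 26/3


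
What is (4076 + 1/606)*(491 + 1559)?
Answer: 2531808425/303 ≈ 8.3558e+6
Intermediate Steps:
(4076 + 1/606)*(491 + 1559) = (4076 + 1/606)*2050 = (2470057/606)*2050 = 2531808425/303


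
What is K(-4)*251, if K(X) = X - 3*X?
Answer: 2008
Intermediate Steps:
K(X) = -2*X
K(-4)*251 = -2*(-4)*251 = 8*251 = 2008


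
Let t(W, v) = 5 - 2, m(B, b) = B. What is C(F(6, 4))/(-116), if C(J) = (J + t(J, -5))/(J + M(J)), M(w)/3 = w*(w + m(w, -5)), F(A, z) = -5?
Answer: 1/8410 ≈ 0.00011891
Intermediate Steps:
t(W, v) = 3
M(w) = 6*w² (M(w) = 3*(w*(w + w)) = 3*(w*(2*w)) = 3*(2*w²) = 6*w²)
C(J) = (3 + J)/(J + 6*J²) (C(J) = (J + 3)/(J + 6*J²) = (3 + J)/(J + 6*J²))
C(F(6, 4))/(-116) = ((3 - 5)/((-5)*(1 + 6*(-5))))/(-116) = -⅕*(-2)/(1 - 30)*(-1/116) = -⅕*(-2)/(-29)*(-1/116) = -⅕*(-1/29)*(-2)*(-1/116) = -2/145*(-1/116) = 1/8410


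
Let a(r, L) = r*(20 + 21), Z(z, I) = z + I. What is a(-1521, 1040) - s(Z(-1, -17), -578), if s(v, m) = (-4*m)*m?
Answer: 1273975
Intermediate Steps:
Z(z, I) = I + z
a(r, L) = 41*r (a(r, L) = r*41 = 41*r)
s(v, m) = -4*m²
a(-1521, 1040) - s(Z(-1, -17), -578) = 41*(-1521) - (-4)*(-578)² = -62361 - (-4)*334084 = -62361 - 1*(-1336336) = -62361 + 1336336 = 1273975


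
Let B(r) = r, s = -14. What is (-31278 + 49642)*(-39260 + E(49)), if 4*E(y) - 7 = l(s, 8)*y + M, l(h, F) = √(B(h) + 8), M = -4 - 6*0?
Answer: -720956867 + 224959*I*√6 ≈ -7.2096e+8 + 5.5104e+5*I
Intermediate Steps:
M = -4 (M = -4 + 0 = -4)
l(h, F) = √(8 + h) (l(h, F) = √(h + 8) = √(8 + h))
E(y) = ¾ + I*y*√6/4 (E(y) = 7/4 + (√(8 - 14)*y - 4)/4 = 7/4 + (√(-6)*y - 4)/4 = 7/4 + ((I*√6)*y - 4)/4 = 7/4 + (I*y*√6 - 4)/4 = 7/4 + (-4 + I*y*√6)/4 = 7/4 + (-1 + I*y*√6/4) = ¾ + I*y*√6/4)
(-31278 + 49642)*(-39260 + E(49)) = (-31278 + 49642)*(-39260 + (¾ + (¼)*I*49*√6)) = 18364*(-39260 + (¾ + 49*I*√6/4)) = 18364*(-157037/4 + 49*I*√6/4) = -720956867 + 224959*I*√6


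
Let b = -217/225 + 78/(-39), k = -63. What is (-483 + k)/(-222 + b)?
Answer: 17550/7231 ≈ 2.4271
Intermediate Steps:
b = -667/225 (b = -217*1/225 + 78*(-1/39) = -217/225 - 2 = -667/225 ≈ -2.9644)
(-483 + k)/(-222 + b) = (-483 - 63)/(-222 - 667/225) = -546/(-50617/225) = -546*(-225/50617) = 17550/7231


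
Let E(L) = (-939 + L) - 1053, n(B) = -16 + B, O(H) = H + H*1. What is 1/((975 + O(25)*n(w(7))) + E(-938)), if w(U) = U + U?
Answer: -1/2055 ≈ -0.00048662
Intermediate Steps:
O(H) = 2*H (O(H) = H + H = 2*H)
w(U) = 2*U
E(L) = -1992 + L
1/((975 + O(25)*n(w(7))) + E(-938)) = 1/((975 + (2*25)*(-16 + 2*7)) + (-1992 - 938)) = 1/((975 + 50*(-16 + 14)) - 2930) = 1/((975 + 50*(-2)) - 2930) = 1/((975 - 100) - 2930) = 1/(875 - 2930) = 1/(-2055) = -1/2055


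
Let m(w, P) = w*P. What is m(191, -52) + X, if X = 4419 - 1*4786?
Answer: -10299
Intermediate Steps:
m(w, P) = P*w
X = -367 (X = 4419 - 4786 = -367)
m(191, -52) + X = -52*191 - 367 = -9932 - 367 = -10299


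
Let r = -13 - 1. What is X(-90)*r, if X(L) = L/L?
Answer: -14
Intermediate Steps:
r = -14
X(L) = 1
X(-90)*r = 1*(-14) = -14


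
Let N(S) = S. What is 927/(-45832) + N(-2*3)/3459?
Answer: -1160495/52844296 ≈ -0.021961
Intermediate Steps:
927/(-45832) + N(-2*3)/3459 = 927/(-45832) - 2*3/3459 = 927*(-1/45832) - 6*1/3459 = -927/45832 - 2/1153 = -1160495/52844296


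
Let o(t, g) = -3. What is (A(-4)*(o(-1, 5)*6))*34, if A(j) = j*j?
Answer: -9792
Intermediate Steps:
A(j) = j**2
(A(-4)*(o(-1, 5)*6))*34 = ((-4)**2*(-3*6))*34 = (16*(-18))*34 = -288*34 = -9792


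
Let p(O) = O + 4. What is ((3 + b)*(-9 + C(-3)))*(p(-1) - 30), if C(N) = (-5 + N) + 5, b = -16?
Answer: -4212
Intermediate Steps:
p(O) = 4 + O
C(N) = N
((3 + b)*(-9 + C(-3)))*(p(-1) - 30) = ((3 - 16)*(-9 - 3))*((4 - 1) - 30) = (-13*(-12))*(3 - 30) = 156*(-27) = -4212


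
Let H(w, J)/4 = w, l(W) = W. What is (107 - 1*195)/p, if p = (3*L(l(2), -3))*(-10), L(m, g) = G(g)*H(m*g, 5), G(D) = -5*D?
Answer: -11/1350 ≈ -0.0081481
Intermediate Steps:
H(w, J) = 4*w
L(m, g) = -20*m*g² (L(m, g) = (-5*g)*(4*(m*g)) = (-5*g)*(4*(g*m)) = (-5*g)*(4*g*m) = -20*m*g²)
p = 10800 (p = (3*(-20*2*(-3)²))*(-10) = (3*(-20*2*9))*(-10) = (3*(-360))*(-10) = -1080*(-10) = 10800)
(107 - 1*195)/p = (107 - 1*195)/10800 = (107 - 195)*(1/10800) = -88*1/10800 = -11/1350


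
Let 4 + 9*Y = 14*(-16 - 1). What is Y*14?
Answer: -3388/9 ≈ -376.44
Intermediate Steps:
Y = -242/9 (Y = -4/9 + (14*(-16 - 1))/9 = -4/9 + (14*(-17))/9 = -4/9 + (⅑)*(-238) = -4/9 - 238/9 = -242/9 ≈ -26.889)
Y*14 = -242/9*14 = -3388/9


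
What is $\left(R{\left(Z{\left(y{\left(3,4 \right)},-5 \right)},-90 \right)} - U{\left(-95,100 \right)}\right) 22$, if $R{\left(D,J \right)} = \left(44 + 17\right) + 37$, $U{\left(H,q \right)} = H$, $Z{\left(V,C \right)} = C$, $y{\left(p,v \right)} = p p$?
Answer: $4246$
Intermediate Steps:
$y{\left(p,v \right)} = p^{2}$
$R{\left(D,J \right)} = 98$ ($R{\left(D,J \right)} = 61 + 37 = 98$)
$\left(R{\left(Z{\left(y{\left(3,4 \right)},-5 \right)},-90 \right)} - U{\left(-95,100 \right)}\right) 22 = \left(98 - -95\right) 22 = \left(98 + 95\right) 22 = 193 \cdot 22 = 4246$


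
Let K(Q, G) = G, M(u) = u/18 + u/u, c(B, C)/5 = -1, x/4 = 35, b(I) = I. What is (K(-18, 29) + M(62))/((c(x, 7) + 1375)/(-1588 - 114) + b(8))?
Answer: 256151/55107 ≈ 4.6482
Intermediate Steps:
x = 140 (x = 4*35 = 140)
c(B, C) = -5 (c(B, C) = 5*(-1) = -5)
M(u) = 1 + u/18 (M(u) = u*(1/18) + 1 = u/18 + 1 = 1 + u/18)
(K(-18, 29) + M(62))/((c(x, 7) + 1375)/(-1588 - 114) + b(8)) = (29 + (1 + (1/18)*62))/((-5 + 1375)/(-1588 - 114) + 8) = (29 + (1 + 31/9))/(1370/(-1702) + 8) = (29 + 40/9)/(1370*(-1/1702) + 8) = 301/(9*(-685/851 + 8)) = 301/(9*(6123/851)) = (301/9)*(851/6123) = 256151/55107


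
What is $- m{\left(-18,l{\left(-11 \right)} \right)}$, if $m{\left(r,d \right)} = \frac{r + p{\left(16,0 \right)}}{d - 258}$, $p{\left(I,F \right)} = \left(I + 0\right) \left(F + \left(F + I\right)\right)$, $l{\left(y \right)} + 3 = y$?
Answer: $\frac{7}{8} \approx 0.875$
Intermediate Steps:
$l{\left(y \right)} = -3 + y$
$p{\left(I,F \right)} = I \left(I + 2 F\right)$
$m{\left(r,d \right)} = \frac{256 + r}{-258 + d}$ ($m{\left(r,d \right)} = \frac{r + 16 \left(16 + 2 \cdot 0\right)}{d - 258} = \frac{r + 16 \left(16 + 0\right)}{-258 + d} = \frac{r + 16 \cdot 16}{-258 + d} = \frac{r + 256}{-258 + d} = \frac{256 + r}{-258 + d}$)
$- m{\left(-18,l{\left(-11 \right)} \right)} = - \frac{256 - 18}{-258 - 14} = - \frac{238}{-258 - 14} = - \frac{238}{-272} = - \frac{\left(-1\right) 238}{272} = \left(-1\right) \left(- \frac{7}{8}\right) = \frac{7}{8}$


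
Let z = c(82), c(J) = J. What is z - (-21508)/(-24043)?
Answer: 1950018/24043 ≈ 81.105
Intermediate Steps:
z = 82
z - (-21508)/(-24043) = 82 - (-21508)/(-24043) = 82 - (-21508)*(-1)/24043 = 82 - 1*21508/24043 = 82 - 21508/24043 = 1950018/24043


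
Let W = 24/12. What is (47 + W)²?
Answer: 2401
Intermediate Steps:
W = 2 (W = 24*(1/12) = 2)
(47 + W)² = (47 + 2)² = 49² = 2401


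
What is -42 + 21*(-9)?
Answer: -231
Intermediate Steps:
-42 + 21*(-9) = -42 - 189 = -231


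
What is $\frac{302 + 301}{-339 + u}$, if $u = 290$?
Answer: $- \frac{603}{49} \approx -12.306$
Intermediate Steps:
$\frac{302 + 301}{-339 + u} = \frac{302 + 301}{-339 + 290} = \frac{603}{-49} = 603 \left(- \frac{1}{49}\right) = - \frac{603}{49}$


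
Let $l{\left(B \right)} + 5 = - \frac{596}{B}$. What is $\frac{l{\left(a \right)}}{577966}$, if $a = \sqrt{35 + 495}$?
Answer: $- \frac{5}{577966} - \frac{149 \sqrt{530}}{76580495} \approx -5.3444 \cdot 10^{-5}$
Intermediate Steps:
$a = \sqrt{530} \approx 23.022$
$l{\left(B \right)} = -5 - \frac{596}{B}$
$\frac{l{\left(a \right)}}{577966} = \frac{-5 - \frac{596}{\sqrt{530}}}{577966} = \left(-5 - 596 \frac{\sqrt{530}}{530}\right) \frac{1}{577966} = \left(-5 - \frac{298 \sqrt{530}}{265}\right) \frac{1}{577966} = - \frac{5}{577966} - \frac{149 \sqrt{530}}{76580495}$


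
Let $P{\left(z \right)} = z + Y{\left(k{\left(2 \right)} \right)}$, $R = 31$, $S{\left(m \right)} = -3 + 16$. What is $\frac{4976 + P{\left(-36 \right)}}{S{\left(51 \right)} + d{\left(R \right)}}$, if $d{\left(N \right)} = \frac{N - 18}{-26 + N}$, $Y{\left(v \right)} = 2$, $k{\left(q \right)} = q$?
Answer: $\frac{12355}{39} \approx 316.79$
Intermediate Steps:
$S{\left(m \right)} = 13$
$P{\left(z \right)} = 2 + z$ ($P{\left(z \right)} = z + 2 = 2 + z$)
$d{\left(N \right)} = \frac{-18 + N}{-26 + N}$
$\frac{4976 + P{\left(-36 \right)}}{S{\left(51 \right)} + d{\left(R \right)}} = \frac{4976 + \left(2 - 36\right)}{13 + \frac{-18 + 31}{-26 + 31}} = \frac{4976 - 34}{13 + \frac{1}{5} \cdot 13} = \frac{4942}{13 + \frac{1}{5} \cdot 13} = \frac{4942}{13 + \frac{13}{5}} = \frac{4942}{\frac{78}{5}} = 4942 \cdot \frac{5}{78} = \frac{12355}{39}$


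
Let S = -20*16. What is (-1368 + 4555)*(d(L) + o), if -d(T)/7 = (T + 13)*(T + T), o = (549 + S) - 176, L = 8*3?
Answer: -39451873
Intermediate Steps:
S = -320
L = 24
o = 53 (o = (549 - 320) - 176 = 229 - 176 = 53)
d(T) = -14*T*(13 + T) (d(T) = -7*(T + 13)*(T + T) = -7*(13 + T)*2*T = -14*T*(13 + T))
(-1368 + 4555)*(d(L) + o) = (-1368 + 4555)*(-14*24*(13 + 24) + 53) = 3187*(-14*24*37 + 53) = 3187*(-12432 + 53) = 3187*(-12379) = -39451873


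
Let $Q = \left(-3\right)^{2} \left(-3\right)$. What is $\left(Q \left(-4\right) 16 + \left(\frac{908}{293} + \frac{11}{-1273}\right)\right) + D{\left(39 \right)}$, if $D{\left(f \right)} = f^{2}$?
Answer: $\frac{1212993922}{372989} \approx 3252.1$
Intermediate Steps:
$Q = -27$ ($Q = 9 \left(-3\right) = -27$)
$\left(Q \left(-4\right) 16 + \left(\frac{908}{293} + \frac{11}{-1273}\right)\right) + D{\left(39 \right)} = \left(\left(-27\right) \left(-4\right) 16 + \left(\frac{908}{293} + \frac{11}{-1273}\right)\right) + 39^{2} = \left(108 \cdot 16 + \left(908 \cdot \frac{1}{293} + 11 \left(- \frac{1}{1273}\right)\right)\right) + 1521 = \left(1728 + \left(\frac{908}{293} - \frac{11}{1273}\right)\right) + 1521 = \left(1728 + \frac{1152661}{372989}\right) + 1521 = \frac{645677653}{372989} + 1521 = \frac{1212993922}{372989}$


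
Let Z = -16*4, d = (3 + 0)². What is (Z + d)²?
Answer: 3025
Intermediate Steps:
d = 9 (d = 3² = 9)
Z = -64
(Z + d)² = (-64 + 9)² = (-55)² = 3025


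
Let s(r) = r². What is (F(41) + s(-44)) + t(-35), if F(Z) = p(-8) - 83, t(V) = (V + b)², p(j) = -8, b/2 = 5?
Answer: 2470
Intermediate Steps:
b = 10 (b = 2*5 = 10)
t(V) = (10 + V)² (t(V) = (V + 10)² = (10 + V)²)
F(Z) = -91 (F(Z) = -8 - 83 = -91)
(F(41) + s(-44)) + t(-35) = (-91 + (-44)²) + (10 - 35)² = (-91 + 1936) + (-25)² = 1845 + 625 = 2470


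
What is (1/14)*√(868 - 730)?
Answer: √138/14 ≈ 0.83910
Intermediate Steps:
(1/14)*√(868 - 730) = (1*(1/14))*√138 = √138/14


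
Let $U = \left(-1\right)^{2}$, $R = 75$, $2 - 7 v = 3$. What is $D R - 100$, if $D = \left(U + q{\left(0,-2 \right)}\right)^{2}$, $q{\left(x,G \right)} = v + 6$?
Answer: $\frac{167900}{49} \approx 3426.5$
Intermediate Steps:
$v = - \frac{1}{7}$ ($v = \frac{2}{7} - \frac{3}{7} = - \frac{1}{7} \approx -0.14286$)
$q{\left(x,G \right)} = \frac{41}{7}$ ($q{\left(x,G \right)} = - \frac{1}{7} + 6 = \frac{41}{7}$)
$U = 1$
$D = \frac{2304}{49}$ ($D = \left(1 + \frac{41}{7}\right)^{2} = \left(\frac{48}{7}\right)^{2} = \frac{2304}{49} \approx 47.02$)
$D R - 100 = \frac{2304}{49} \cdot 75 - 100 = \frac{172800}{49} - 100 = \frac{167900}{49}$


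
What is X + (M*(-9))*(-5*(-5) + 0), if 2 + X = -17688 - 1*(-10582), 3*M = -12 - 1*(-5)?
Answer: -6583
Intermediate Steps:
M = -7/3 (M = (-12 - 1*(-5))/3 = (-12 + 5)/3 = (1/3)*(-7) = -7/3 ≈ -2.3333)
X = -7108 (X = -2 + (-17688 - 1*(-10582)) = -2 + (-17688 + 10582) = -2 - 7106 = -7108)
X + (M*(-9))*(-5*(-5) + 0) = -7108 + (-7/3*(-9))*(-5*(-5) + 0) = -7108 + 21*(25 + 0) = -7108 + 21*25 = -7108 + 525 = -6583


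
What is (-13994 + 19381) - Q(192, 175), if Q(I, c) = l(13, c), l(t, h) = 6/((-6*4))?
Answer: 21549/4 ≈ 5387.3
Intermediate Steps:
l(t, h) = -¼ (l(t, h) = 6/(-24) = 6*(-1/24) = -¼)
Q(I, c) = -¼
(-13994 + 19381) - Q(192, 175) = (-13994 + 19381) - 1*(-¼) = 5387 + ¼ = 21549/4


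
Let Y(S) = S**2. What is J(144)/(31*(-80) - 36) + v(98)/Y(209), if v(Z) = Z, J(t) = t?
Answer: -1510874/27475349 ≈ -0.054990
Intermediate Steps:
J(144)/(31*(-80) - 36) + v(98)/Y(209) = 144/(31*(-80) - 36) + 98/(209**2) = 144/(-2480 - 36) + 98/43681 = 144/(-2516) + 98*(1/43681) = 144*(-1/2516) + 98/43681 = -36/629 + 98/43681 = -1510874/27475349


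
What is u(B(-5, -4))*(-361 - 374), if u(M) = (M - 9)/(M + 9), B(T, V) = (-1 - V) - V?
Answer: 735/8 ≈ 91.875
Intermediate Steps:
B(T, V) = -1 - 2*V
u(M) = (-9 + M)/(9 + M)
u(B(-5, -4))*(-361 - 374) = ((-9 + (-1 - 2*(-4)))/(9 + (-1 - 2*(-4))))*(-361 - 374) = ((-9 + (-1 + 8))/(9 + (-1 + 8)))*(-735) = ((-9 + 7)/(9 + 7))*(-735) = (-2/16)*(-735) = ((1/16)*(-2))*(-735) = -1/8*(-735) = 735/8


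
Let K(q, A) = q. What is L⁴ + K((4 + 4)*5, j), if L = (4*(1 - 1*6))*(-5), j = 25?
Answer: 100000040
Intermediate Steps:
L = 100 (L = (4*(1 - 6))*(-5) = (4*(-5))*(-5) = -20*(-5) = 100)
L⁴ + K((4 + 4)*5, j) = 100⁴ + (4 + 4)*5 = 100000000 + 8*5 = 100000000 + 40 = 100000040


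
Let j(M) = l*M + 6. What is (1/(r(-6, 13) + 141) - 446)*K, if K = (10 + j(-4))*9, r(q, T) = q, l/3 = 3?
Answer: 240836/3 ≈ 80279.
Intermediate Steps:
l = 9 (l = 3*3 = 9)
j(M) = 6 + 9*M (j(M) = 9*M + 6 = 6 + 9*M)
K = -180 (K = (10 + (6 + 9*(-4)))*9 = (10 + (6 - 36))*9 = (10 - 30)*9 = -20*9 = -180)
(1/(r(-6, 13) + 141) - 446)*K = (1/(-6 + 141) - 446)*(-180) = (1/135 - 446)*(-180) = -60209/135*(-180) = 240836/3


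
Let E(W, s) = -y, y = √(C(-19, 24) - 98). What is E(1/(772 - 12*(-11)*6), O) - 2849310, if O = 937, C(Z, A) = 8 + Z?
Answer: -2849310 - I*√109 ≈ -2.8493e+6 - 10.44*I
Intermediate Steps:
y = I*√109 (y = √((8 - 19) - 98) = √(-11 - 98) = √(-109) = I*√109 ≈ 10.44*I)
E(W, s) = -I*√109
E(1/(772 - 12*(-11)*6), O) - 2849310 = -I*√109 - 2849310 = -2849310 - I*√109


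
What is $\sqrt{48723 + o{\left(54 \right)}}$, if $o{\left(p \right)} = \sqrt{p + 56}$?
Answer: $\sqrt{48723 + \sqrt{110}} \approx 220.76$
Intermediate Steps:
$o{\left(p \right)} = \sqrt{56 + p}$
$\sqrt{48723 + o{\left(54 \right)}} = \sqrt{48723 + \sqrt{56 + 54}} = \sqrt{48723 + \sqrt{110}}$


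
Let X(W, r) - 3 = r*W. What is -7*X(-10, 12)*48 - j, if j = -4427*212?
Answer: 977836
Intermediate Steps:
X(W, r) = 3 + W*r (X(W, r) = 3 + r*W = 3 + W*r)
j = -938524
-7*X(-10, 12)*48 - j = -7*(3 - 10*12)*48 - 1*(-938524) = -7*(3 - 120)*48 + 938524 = -7*(-117)*48 + 938524 = 819*48 + 938524 = 39312 + 938524 = 977836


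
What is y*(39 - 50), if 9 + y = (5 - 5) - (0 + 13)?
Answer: 242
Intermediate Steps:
y = -22 (y = -9 + ((5 - 5) - (0 + 13)) = -9 + (0 - 1*13) = -9 + (0 - 13) = -9 - 13 = -22)
y*(39 - 50) = -22*(39 - 50) = -22*(-11) = 242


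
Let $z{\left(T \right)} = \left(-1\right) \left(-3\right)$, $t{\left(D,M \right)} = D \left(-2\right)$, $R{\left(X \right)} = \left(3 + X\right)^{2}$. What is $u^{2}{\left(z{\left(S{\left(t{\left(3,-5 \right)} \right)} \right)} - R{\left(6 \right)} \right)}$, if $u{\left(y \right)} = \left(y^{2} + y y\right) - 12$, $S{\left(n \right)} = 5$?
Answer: $147768336$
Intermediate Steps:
$t{\left(D,M \right)} = - 2 D$
$z{\left(T \right)} = 3$
$u{\left(y \right)} = -12 + 2 y^{2}$ ($u{\left(y \right)} = \left(y^{2} + y^{2}\right) - 12 = 2 y^{2} - 12 = -12 + 2 y^{2}$)
$u^{2}{\left(z{\left(S{\left(t{\left(3,-5 \right)} \right)} \right)} - R{\left(6 \right)} \right)} = \left(-12 + 2 \left(3 - \left(3 + 6\right)^{2}\right)^{2}\right)^{2} = \left(-12 + 2 \left(3 - 9^{2}\right)^{2}\right)^{2} = \left(-12 + 2 \left(3 - 81\right)^{2}\right)^{2} = \left(-12 + 2 \left(-78\right)^{2}\right)^{2} = \left(-12 + 2 \cdot 6084\right)^{2} = \left(-12 + 12168\right)^{2} = 12156^{2} = 147768336$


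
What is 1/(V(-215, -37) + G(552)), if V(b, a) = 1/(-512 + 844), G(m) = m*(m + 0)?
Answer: 332/101161729 ≈ 3.2819e-6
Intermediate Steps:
G(m) = m**2 (G(m) = m*m = m**2)
V(b, a) = 1/332
1/(V(-215, -37) + G(552)) = 1/(1/332 + 552**2) = 1/(1/332 + 304704) = 1/(101161729/332) = 332/101161729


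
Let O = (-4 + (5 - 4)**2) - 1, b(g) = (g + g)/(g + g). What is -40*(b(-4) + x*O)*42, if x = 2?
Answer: 11760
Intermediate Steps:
b(g) = 1 (b(g) = (2*g)/((2*g)) = (2*g)*(1/(2*g)) = 1)
O = -4 (O = (-4 + 1**2) - 1 = (-4 + 1) - 1 = -3 - 1 = -4)
-40*(b(-4) + x*O)*42 = -40*(1 + 2*(-4))*42 = -40*(1 - 8)*42 = -40*(-7)*42 = 280*42 = 11760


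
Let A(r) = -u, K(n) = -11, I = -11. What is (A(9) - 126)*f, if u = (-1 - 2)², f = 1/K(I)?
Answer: 135/11 ≈ 12.273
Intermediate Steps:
f = -1/11 (f = 1/(-11) = -1/11 ≈ -0.090909)
u = 9 (u = (-3)² = 9)
A(r) = -9 (A(r) = -1*9 = -9)
(A(9) - 126)*f = (-9 - 126)*(-1/11) = -135*(-1/11) = 135/11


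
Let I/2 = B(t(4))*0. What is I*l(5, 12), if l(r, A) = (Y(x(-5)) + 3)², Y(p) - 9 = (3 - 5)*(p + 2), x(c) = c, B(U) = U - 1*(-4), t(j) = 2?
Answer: 0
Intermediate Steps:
B(U) = 4 + U (B(U) = U + 4 = 4 + U)
Y(p) = 5 - 2*p (Y(p) = 9 + (3 - 5)*(p + 2) = 9 - 2*(2 + p) = 9 + (-4 - 2*p) = 5 - 2*p)
l(r, A) = 324 (l(r, A) = ((5 - 2*(-5)) + 3)² = ((5 + 10) + 3)² = (15 + 3)² = 18² = 324)
I = 0 (I = 2*((4 + 2)*0) = 2*(6*0) = 2*0 = 0)
I*l(5, 12) = 0*324 = 0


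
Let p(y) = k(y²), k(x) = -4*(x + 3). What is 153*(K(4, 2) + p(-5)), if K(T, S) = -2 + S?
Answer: -17136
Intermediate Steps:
k(x) = -12 - 4*x (k(x) = -4*(3 + x) = -12 - 4*x)
p(y) = -12 - 4*y²
153*(K(4, 2) + p(-5)) = 153*((-2 + 2) + (-12 - 4*(-5)²)) = 153*(0 + (-12 - 4*25)) = 153*(0 + (-12 - 100)) = 153*(0 - 112) = 153*(-112) = -17136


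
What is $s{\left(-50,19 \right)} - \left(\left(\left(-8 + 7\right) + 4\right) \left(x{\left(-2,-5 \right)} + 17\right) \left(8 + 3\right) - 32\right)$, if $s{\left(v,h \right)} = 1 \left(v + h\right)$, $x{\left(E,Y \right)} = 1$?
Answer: $-593$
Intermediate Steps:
$s{\left(v,h \right)} = h + v$ ($s{\left(v,h \right)} = 1 \left(h + v\right) = h + v$)
$s{\left(-50,19 \right)} - \left(\left(\left(-8 + 7\right) + 4\right) \left(x{\left(-2,-5 \right)} + 17\right) \left(8 + 3\right) - 32\right) = \left(19 - 50\right) - \left(\left(\left(-8 + 7\right) + 4\right) \left(1 + 17\right) \left(8 + 3\right) - 32\right) = -31 - \left(\left(-1 + 4\right) 18 \cdot 11 - 32\right) = -31 - \left(3 \cdot 198 - 32\right) = -31 - \left(594 - 32\right) = -31 - 562 = -593$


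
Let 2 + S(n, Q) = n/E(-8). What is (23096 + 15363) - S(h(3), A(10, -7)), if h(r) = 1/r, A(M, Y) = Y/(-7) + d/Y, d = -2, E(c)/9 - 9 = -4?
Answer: 5192234/135 ≈ 38461.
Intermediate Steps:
E(c) = 45 (E(c) = 81 + 9*(-4) = 81 - 36 = 45)
A(M, Y) = -2/Y - Y/7 (A(M, Y) = Y/(-7) - 2/Y = Y*(-⅐) - 2/Y = -Y/7 - 2/Y = -2/Y - Y/7)
S(n, Q) = -2 + n/45
(23096 + 15363) - S(h(3), A(10, -7)) = (23096 + 15363) - (-2 + (1/45)/3) = 38459 - (-2 + (1/45)*(⅓)) = 38459 - (-2 + 1/135) = 38459 - 1*(-269/135) = 38459 + 269/135 = 5192234/135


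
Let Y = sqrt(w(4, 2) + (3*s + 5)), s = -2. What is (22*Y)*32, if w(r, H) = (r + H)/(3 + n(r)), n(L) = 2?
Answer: 704*sqrt(5)/5 ≈ 314.84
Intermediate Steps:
w(r, H) = H/5 + r/5 (w(r, H) = (r + H)/(3 + 2) = (H + r)/5 = (H + r)*(1/5) = H/5 + r/5)
Y = sqrt(5)/5 (Y = sqrt(((1/5)*2 + (1/5)*4) + (3*(-2) + 5)) = sqrt((2/5 + 4/5) + (-6 + 5)) = sqrt(6/5 - 1) = sqrt(1/5) = sqrt(5)/5 ≈ 0.44721)
(22*Y)*32 = (22*(sqrt(5)/5))*32 = (22*sqrt(5)/5)*32 = 704*sqrt(5)/5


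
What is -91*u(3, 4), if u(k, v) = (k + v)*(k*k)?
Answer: -5733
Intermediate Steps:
u(k, v) = k²*(k + v) (u(k, v) = (k + v)*k² = k²*(k + v))
-91*u(3, 4) = -91*3²*(3 + 4) = -819*7 = -91*63 = -5733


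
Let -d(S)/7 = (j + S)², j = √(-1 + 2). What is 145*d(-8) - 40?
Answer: -49775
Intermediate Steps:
j = 1 (j = √1 = 1)
d(S) = -7*(1 + S)²
145*d(-8) - 40 = 145*(-7*(1 - 8)²) - 40 = 145*(-7*(-7)²) - 40 = 145*(-7*49) - 40 = 145*(-343) - 40 = -49735 - 40 = -49775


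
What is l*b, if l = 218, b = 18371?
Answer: 4004878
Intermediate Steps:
l*b = 218*18371 = 4004878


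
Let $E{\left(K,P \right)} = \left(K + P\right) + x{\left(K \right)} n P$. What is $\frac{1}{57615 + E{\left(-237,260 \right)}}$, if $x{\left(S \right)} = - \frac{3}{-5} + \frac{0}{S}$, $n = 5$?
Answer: $\frac{1}{58418} \approx 1.7118 \cdot 10^{-5}$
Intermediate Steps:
$x{\left(S \right)} = \frac{3}{5}$ ($x{\left(S \right)} = \left(-3\right) \left(- \frac{1}{5}\right) + 0 = \frac{3}{5} + 0 = \frac{3}{5}$)
$E{\left(K,P \right)} = K + 4 P$ ($E{\left(K,P \right)} = \left(K + P\right) + \frac{3}{5} \cdot 5 P = \left(K + P\right) + 3 P = K + 4 P$)
$\frac{1}{57615 + E{\left(-237,260 \right)}} = \frac{1}{57615 + \left(-237 + 4 \cdot 260\right)} = \frac{1}{57615 + \left(-237 + 1040\right)} = \frac{1}{57615 + 803} = \frac{1}{58418}$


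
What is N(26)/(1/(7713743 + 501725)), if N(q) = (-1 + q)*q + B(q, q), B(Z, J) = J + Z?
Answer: 5767258536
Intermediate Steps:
N(q) = 2*q + q*(-1 + q) (N(q) = (-1 + q)*q + (q + q) = q*(-1 + q) + 2*q = 2*q + q*(-1 + q))
N(26)/(1/(7713743 + 501725)) = (26*(1 + 26))/(1/(7713743 + 501725)) = (26*27)/(1/8215468) = 702/(1/8215468) = 702*8215468 = 5767258536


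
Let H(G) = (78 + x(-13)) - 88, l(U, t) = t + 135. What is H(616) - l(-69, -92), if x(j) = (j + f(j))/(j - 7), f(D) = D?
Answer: -517/10 ≈ -51.700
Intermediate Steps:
l(U, t) = 135 + t
x(j) = 2*j/(-7 + j) (x(j) = (j + j)/(j - 7) = (2*j)/(-7 + j) = 2*j/(-7 + j))
H(G) = -87/10 (H(G) = (78 + 2*(-13)/(-7 - 13)) - 88 = (78 + 2*(-13)/(-20)) - 88 = (78 + 2*(-13)*(-1/20)) - 88 = (78 + 13/10) - 88 = 793/10 - 88 = -87/10)
H(616) - l(-69, -92) = -87/10 - (135 - 92) = -87/10 - 1*43 = -87/10 - 43 = -517/10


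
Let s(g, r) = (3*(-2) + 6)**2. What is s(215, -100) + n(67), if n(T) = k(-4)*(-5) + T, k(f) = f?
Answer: 87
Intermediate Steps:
n(T) = 20 + T (n(T) = -4*(-5) + T = 20 + T)
s(g, r) = 0 (s(g, r) = (-6 + 6)**2 = 0**2 = 0)
s(215, -100) + n(67) = 0 + (20 + 67) = 0 + 87 = 87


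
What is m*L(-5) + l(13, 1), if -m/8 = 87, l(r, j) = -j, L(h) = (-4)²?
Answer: -11137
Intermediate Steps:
L(h) = 16
m = -696 (m = -8*87 = -696)
m*L(-5) + l(13, 1) = -696*16 - 1*1 = -11136 - 1 = -11137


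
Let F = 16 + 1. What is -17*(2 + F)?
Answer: -323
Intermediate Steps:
F = 17
-17*(2 + F) = -17*(2 + 17) = -17*19 = -323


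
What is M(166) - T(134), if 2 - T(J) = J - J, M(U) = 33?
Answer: 31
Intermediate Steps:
T(J) = 2 (T(J) = 2 - (J - J) = 2 - 1*0 = 2 + 0 = 2)
M(166) - T(134) = 33 - 1*2 = 33 - 2 = 31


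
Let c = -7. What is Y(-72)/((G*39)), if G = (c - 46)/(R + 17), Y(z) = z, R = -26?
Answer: -216/689 ≈ -0.31350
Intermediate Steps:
G = 53/9 (G = (-7 - 46)/(-26 + 17) = -53/(-9) = -53*(-⅑) = 53/9 ≈ 5.8889)
Y(-72)/((G*39)) = -72/((53/9)*39) = -72/689/3 = -72*3/689 = -216/689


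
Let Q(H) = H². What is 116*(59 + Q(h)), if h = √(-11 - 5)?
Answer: 4988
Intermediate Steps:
h = 4*I (h = √(-16) = 4*I ≈ 4.0*I)
116*(59 + Q(h)) = 116*(59 + (4*I)²) = 116*(59 - 16) = 116*43 = 4988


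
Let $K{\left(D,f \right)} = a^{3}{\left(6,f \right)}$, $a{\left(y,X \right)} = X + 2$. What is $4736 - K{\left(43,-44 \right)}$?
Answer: $78824$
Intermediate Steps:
$a{\left(y,X \right)} = 2 + X$
$K{\left(D,f \right)} = \left(2 + f\right)^{3}$
$4736 - K{\left(43,-44 \right)} = 4736 - \left(2 - 44\right)^{3} = 4736 - \left(-42\right)^{3} = 4736 - -74088 = 4736 + 74088 = 78824$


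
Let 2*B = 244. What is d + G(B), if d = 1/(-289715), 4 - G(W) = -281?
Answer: 82568774/289715 ≈ 285.00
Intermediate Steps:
B = 122 (B = (½)*244 = 122)
G(W) = 285 (G(W) = 4 - 1*(-281) = 4 + 281 = 285)
d = -1/289715 ≈ -3.4517e-6
d + G(B) = -1/289715 + 285 = 82568774/289715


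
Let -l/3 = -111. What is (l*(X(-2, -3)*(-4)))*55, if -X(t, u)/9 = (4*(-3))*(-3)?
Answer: 23736240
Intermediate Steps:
l = 333 (l = -3*(-111) = 333)
X(t, u) = -324 (X(t, u) = -9*4*(-3)*(-3) = -(-108)*(-3) = -9*36 = -324)
(l*(X(-2, -3)*(-4)))*55 = (333*(-324*(-4)))*55 = (333*1296)*55 = 431568*55 = 23736240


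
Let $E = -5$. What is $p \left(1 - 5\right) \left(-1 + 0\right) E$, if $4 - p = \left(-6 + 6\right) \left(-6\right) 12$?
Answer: $-80$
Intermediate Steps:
$p = 4$ ($p = 4 - \left(-6 + 6\right) \left(-6\right) 12 = 4 - 0 \left(-6\right) 12 = 4 - 0 \cdot 12 = 4 - 0 = 4 + 0 = 4$)
$p \left(1 - 5\right) \left(-1 + 0\right) E = 4 \left(1 - 5\right) \left(-1 + 0\right) \left(-5\right) = 4 \left(-4\right) \left(-1\right) \left(-5\right) = 4 \cdot 4 \left(-5\right) = 4 \left(-20\right) = -80$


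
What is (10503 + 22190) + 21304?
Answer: 53997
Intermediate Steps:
(10503 + 22190) + 21304 = 32693 + 21304 = 53997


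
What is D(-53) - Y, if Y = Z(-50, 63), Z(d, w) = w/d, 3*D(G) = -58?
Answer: -2711/150 ≈ -18.073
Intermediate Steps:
D(G) = -58/3 (D(G) = (⅓)*(-58) = -58/3)
Y = -63/50 (Y = 63/(-50) = 63*(-1/50) = -63/50 ≈ -1.2600)
D(-53) - Y = -58/3 - 1*(-63/50) = -58/3 + 63/50 = -2711/150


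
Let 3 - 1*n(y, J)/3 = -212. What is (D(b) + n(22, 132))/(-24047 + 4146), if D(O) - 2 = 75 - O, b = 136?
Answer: -586/19901 ≈ -0.029446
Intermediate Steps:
n(y, J) = 645 (n(y, J) = 9 - 3*(-212) = 9 + 636 = 645)
D(O) = 77 - O (D(O) = 2 + (75 - O) = 77 - O)
(D(b) + n(22, 132))/(-24047 + 4146) = ((77 - 1*136) + 645)/(-24047 + 4146) = ((77 - 136) + 645)/(-19901) = (-59 + 645)*(-1/19901) = 586*(-1/19901) = -586/19901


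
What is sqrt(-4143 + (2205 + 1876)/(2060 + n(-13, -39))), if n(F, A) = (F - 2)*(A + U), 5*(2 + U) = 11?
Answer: 5*I*sqrt(1156321498)/2642 ≈ 64.354*I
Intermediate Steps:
U = 1/5 (U = -2 + (1/5)*11 = -2 + 11/5 = 1/5 ≈ 0.20000)
n(F, A) = (-2 + F)*(1/5 + A) (n(F, A) = (F - 2)*(A + 1/5) = (-2 + F)*(1/5 + A))
sqrt(-4143 + (2205 + 1876)/(2060 + n(-13, -39))) = sqrt(-4143 + (2205 + 1876)/(2060 + (-2/5 - 2*(-39) + (1/5)*(-13) - 39*(-13)))) = sqrt(-4143 + 4081/(2060 + (-2/5 + 78 - 13/5 + 507))) = sqrt(-4143 + 4081/(2060 + 582)) = sqrt(-4143 + 4081/2642) = sqrt(-10941725/2642) = 5*I*sqrt(1156321498)/2642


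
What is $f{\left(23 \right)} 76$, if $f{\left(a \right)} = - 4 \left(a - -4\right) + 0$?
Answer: $-8208$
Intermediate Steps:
$f{\left(a \right)} = -16 - 4 a$ ($f{\left(a \right)} = - 4 \left(a + 4\right) + 0 = - 4 \left(4 + a\right) + 0 = \left(-16 - 4 a\right) + 0 = -16 - 4 a$)
$f{\left(23 \right)} 76 = \left(-16 - 92\right) 76 = \left(-108\right) 76 = -8208$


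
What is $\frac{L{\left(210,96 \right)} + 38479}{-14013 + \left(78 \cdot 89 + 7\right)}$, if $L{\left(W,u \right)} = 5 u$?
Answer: $- \frac{38959}{7064} \approx -5.5151$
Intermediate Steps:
$\frac{L{\left(210,96 \right)} + 38479}{-14013 + \left(78 \cdot 89 + 7\right)} = \frac{5 \cdot 96 + 38479}{-14013 + \left(78 \cdot 89 + 7\right)} = \frac{480 + 38479}{-14013 + \left(6942 + 7\right)} = \frac{38959}{-14013 + 6949} = \frac{38959}{-7064} = 38959 \left(- \frac{1}{7064}\right) = - \frac{38959}{7064}$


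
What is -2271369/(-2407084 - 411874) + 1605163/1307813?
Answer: 7495412986151/3686669918854 ≈ 2.0331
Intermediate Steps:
-2271369/(-2407084 - 411874) + 1605163/1307813 = -2271369/(-2818958) + 1605163*(1/1307813) = -2271369*(-1/2818958) + 1605163/1307813 = 2271369/2818958 + 1605163/1307813 = 7495412986151/3686669918854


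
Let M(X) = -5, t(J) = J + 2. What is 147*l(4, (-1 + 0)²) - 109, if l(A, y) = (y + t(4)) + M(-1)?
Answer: 185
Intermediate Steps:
t(J) = 2 + J
l(A, y) = 1 + y (l(A, y) = (y + (2 + 4)) - 5 = (y + 6) - 5 = (6 + y) - 5 = 1 + y)
147*l(4, (-1 + 0)²) - 109 = 147*(1 + (-1 + 0)²) - 109 = 147*(1 + (-1)²) - 109 = 147*(1 + 1) - 109 = 147*2 - 109 = 294 - 109 = 185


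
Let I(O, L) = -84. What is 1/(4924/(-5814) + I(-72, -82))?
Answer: -2907/246650 ≈ -0.011786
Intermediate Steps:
1/(4924/(-5814) + I(-72, -82)) = 1/(4924/(-5814) - 84) = 1/(4924*(-1/5814) - 84) = 1/(-2462/2907 - 84) = 1/(-246650/2907) = -2907/246650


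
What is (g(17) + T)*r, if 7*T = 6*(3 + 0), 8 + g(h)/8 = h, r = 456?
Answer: 238032/7 ≈ 34005.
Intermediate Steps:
g(h) = -64 + 8*h
T = 18/7 (T = (6*(3 + 0))/7 = (6*3)/7 = (1/7)*18 = 18/7 ≈ 2.5714)
(g(17) + T)*r = ((-64 + 8*17) + 18/7)*456 = ((-64 + 136) + 18/7)*456 = (72 + 18/7)*456 = (522/7)*456 = 238032/7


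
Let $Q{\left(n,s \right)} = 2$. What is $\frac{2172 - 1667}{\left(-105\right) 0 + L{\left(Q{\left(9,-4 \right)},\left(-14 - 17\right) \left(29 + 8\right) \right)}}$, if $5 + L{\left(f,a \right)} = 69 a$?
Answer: $- \frac{505}{79148} \approx -0.0063805$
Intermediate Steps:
$L{\left(f,a \right)} = -5 + 69 a$
$\frac{2172 - 1667}{\left(-105\right) 0 + L{\left(Q{\left(9,-4 \right)},\left(-14 - 17\right) \left(29 + 8\right) \right)}} = \frac{2172 - 1667}{\left(-105\right) 0 + \left(-5 + 69 \left(-14 - 17\right) \left(29 + 8\right)\right)} = \frac{505}{0 + \left(-5 + 69 \left(\left(-31\right) 37\right)\right)} = \frac{505}{0 + \left(-5 + 69 \left(-1147\right)\right)} = \frac{505}{0 - 79148} = \frac{505}{-79148} = 505 \left(- \frac{1}{79148}\right) = - \frac{505}{79148}$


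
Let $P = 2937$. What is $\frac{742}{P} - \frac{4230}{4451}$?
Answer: $- \frac{9120868}{13072587} \approx -0.69771$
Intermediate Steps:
$\frac{742}{P} - \frac{4230}{4451} = \frac{742}{2937} - \frac{4230}{4451} = - \frac{9120868}{13072587}$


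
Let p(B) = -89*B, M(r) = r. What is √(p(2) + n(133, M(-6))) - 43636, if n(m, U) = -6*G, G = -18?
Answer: -43636 + I*√70 ≈ -43636.0 + 8.3666*I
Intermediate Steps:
n(m, U) = 108 (n(m, U) = -6*(-18) = 108)
√(p(2) + n(133, M(-6))) - 43636 = √(-89*2 + 108) - 43636 = √(-178 + 108) - 43636 = √(-70) - 43636 = I*√70 - 43636 = -43636 + I*√70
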